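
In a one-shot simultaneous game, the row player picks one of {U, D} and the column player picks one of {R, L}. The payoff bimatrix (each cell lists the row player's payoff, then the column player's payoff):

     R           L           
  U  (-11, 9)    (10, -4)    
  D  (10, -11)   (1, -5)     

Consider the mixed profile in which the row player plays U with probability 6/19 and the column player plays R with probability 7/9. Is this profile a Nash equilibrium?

Given the column player's mix q = 7/9, the row player's payoff from U is -19/3 but from D is 8. The row player strictly prefers D, so the row player would not mix.
So the proposed profile is not a Nash equilibrium.

No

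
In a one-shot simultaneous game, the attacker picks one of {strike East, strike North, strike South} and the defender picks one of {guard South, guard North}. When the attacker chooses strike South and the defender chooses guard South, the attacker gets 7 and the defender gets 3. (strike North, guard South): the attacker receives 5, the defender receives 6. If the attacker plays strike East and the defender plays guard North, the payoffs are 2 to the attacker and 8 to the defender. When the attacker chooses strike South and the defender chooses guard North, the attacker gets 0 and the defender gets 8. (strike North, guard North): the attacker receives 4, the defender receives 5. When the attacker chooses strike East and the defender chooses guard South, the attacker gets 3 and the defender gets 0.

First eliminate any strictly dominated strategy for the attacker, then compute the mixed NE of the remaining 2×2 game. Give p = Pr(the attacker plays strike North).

The attacker's strategy strike East is strictly dominated by strike North: 5 > 3 and 4 > 2. Eliminate strike East.
For the defender to be willing to mix, the defender must be indifferent between guard South and guard North, which pins down the attacker's mix.
  the defender's expected payoff from guard South: p·6 + (1−p)·3 = 3p + 3
  the defender's expected payoff from guard North: p·5 + (1−p)·8 = -3p + 8
  3p + 3 = -3p + 8  ⇒  6p = 5  ⇒  p = 5/6.

p = 5/6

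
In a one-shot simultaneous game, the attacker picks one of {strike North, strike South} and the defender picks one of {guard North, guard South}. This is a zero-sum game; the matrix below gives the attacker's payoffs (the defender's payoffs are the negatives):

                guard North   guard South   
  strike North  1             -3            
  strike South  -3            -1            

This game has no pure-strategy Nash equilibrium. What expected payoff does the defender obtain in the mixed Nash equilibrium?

5/3

For the defender to be willing to mix, the defender must be indifferent between guard North and guard South, which pins down the attacker's mix.
  the defender's expected payoff from guard North: p·(-1) + (1−p)·3 = -4p + 3
  the defender's expected payoff from guard South: p·3 + (1−p)·1 = 2p + 1
  -4p + 3 = 2p + 1  ⇒  -6p = -2  ⇒  p = 1/3.
At equilibrium the defender is indifferent across columns, so the defender's payoff equals the payoff from guard North: (1/3)·(-1) + (2/3)·3 = 5/3.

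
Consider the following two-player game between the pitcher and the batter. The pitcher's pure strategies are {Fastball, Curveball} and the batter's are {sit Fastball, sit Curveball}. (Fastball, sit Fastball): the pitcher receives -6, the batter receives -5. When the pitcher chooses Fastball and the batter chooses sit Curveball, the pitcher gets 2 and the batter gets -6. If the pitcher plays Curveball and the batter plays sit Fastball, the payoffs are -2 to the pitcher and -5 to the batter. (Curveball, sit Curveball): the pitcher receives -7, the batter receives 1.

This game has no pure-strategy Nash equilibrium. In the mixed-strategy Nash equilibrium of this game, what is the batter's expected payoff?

-5

Set the batter's expected payoff from sit Fastball equal to that from sit Curveball:
  the batter's payoff to sit Fastball: p·(-5) + (1−p)·(-5) = -5
  the batter's payoff to sit Curveball: p·(-6) + (1−p)·1 = -7p + 1
  -5 = -7p + 1  ⇒  7p = 6  ⇒  p = 6/7.
At equilibrium the batter is indifferent across columns, so the batter's payoff equals the payoff from sit Fastball: (6/7)·(-5) + (1/7)·(-5) = -5.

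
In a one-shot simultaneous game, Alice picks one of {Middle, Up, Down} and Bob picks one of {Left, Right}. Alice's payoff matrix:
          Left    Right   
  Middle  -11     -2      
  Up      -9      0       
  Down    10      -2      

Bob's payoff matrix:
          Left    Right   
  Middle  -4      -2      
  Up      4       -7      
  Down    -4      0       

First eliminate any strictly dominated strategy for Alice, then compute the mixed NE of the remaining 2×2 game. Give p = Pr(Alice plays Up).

Alice's strategy Middle is strictly dominated by Up: -9 > -11 and 0 > -2. Eliminate Middle.
For Bob to be willing to mix, Bob must be indifferent between Left and Right, which pins down Alice's mix.
  Bob's payoff from Left: p·4 + (1−p)·(-4) = 8p - 4
  Bob's payoff from Right: p·(-7) + (1−p)·0 = -7p
  8p - 4 = -7p  ⇒  15p = 4  ⇒  p = 4/15.

p = 4/15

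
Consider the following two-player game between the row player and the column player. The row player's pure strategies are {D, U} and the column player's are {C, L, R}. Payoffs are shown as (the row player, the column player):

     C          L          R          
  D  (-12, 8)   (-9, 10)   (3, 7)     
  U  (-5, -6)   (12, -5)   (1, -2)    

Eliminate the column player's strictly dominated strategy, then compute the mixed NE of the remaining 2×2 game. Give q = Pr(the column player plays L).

q = 2/23

The column player's strategy C is strictly dominated by L: 10 > 8 and -5 > -6. Eliminate C.
For the row player to be willing to mix, the row player must be indifferent between D and U, which pins down the column player's mix.
  the row player's payoff from D: q·(-9) + (1−q)·3 = -12q + 3
  the row player's payoff from U: q·12 + (1−q)·1 = 11q + 1
  -12q + 3 = 11q + 1  ⇒  -23q = -2  ⇒  q = 2/23.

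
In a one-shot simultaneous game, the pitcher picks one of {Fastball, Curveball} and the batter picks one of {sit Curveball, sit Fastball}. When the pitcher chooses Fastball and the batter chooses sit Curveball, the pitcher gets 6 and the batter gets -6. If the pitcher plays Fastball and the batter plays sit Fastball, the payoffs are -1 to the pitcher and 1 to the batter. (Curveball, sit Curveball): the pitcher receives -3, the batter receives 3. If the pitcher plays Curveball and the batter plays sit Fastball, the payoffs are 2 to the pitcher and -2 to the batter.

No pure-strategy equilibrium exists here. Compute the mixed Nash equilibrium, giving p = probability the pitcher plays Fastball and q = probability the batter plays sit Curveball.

Set the batter's expected payoff from sit Curveball equal to that from sit Fastball:
  the batter's expected payoff from sit Curveball: p·(-6) + (1−p)·3 = -9p + 3
  the batter's expected payoff from sit Fastball: p·1 + (1−p)·(-2) = 3p - 2
  -9p + 3 = 3p - 2  ⇒  -12p = -5  ⇒  p = 5/12.
Set the pitcher's expected payoff from Fastball equal to that from Curveball:
  the pitcher's payoff from Fastball: q·6 + (1−q)·(-1) = 7q - 1
  the pitcher's payoff from Curveball: q·(-3) + (1−q)·2 = -5q + 2
  7q - 1 = -5q + 2  ⇒  12q = 3  ⇒  q = 1/4.

p = 5/12, q = 1/4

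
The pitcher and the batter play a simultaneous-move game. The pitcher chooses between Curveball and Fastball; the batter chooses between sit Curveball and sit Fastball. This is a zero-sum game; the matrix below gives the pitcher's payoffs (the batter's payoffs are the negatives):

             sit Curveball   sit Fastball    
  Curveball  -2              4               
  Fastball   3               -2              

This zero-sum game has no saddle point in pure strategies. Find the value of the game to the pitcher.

v = 8/11

For the pitcher to be willing to mix, the pitcher must be indifferent between Curveball and Fastball, which pins down the batter's mix.
  the pitcher's payoff from Curveball: q·(-2) + (1−q)·4 = -6q + 4
  the pitcher's payoff from Fastball: q·3 + (1−q)·(-2) = 5q - 2
  -6q + 4 = 5q - 2  ⇒  -11q = -6  ⇒  q = 6/11.
The value is the pitcher's expected payoff against this mix (using Curveball): (6/11)·(-2) + (5/11)·4 = 8/11.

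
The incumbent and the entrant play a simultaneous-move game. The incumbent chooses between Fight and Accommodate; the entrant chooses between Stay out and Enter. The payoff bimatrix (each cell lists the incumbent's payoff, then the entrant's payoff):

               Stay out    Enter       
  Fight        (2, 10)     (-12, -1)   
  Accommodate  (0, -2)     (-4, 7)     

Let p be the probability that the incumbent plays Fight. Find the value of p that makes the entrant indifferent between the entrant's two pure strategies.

Set the entrant's expected payoff from Stay out equal to that from Enter:
  the entrant's expected payoff from Stay out: p·10 + (1−p)·(-2) = 12p - 2
  the entrant's expected payoff from Enter: p·(-1) + (1−p)·7 = -8p + 7
  12p - 2 = -8p + 7  ⇒  20p = 9  ⇒  p = 9/20.

p = 9/20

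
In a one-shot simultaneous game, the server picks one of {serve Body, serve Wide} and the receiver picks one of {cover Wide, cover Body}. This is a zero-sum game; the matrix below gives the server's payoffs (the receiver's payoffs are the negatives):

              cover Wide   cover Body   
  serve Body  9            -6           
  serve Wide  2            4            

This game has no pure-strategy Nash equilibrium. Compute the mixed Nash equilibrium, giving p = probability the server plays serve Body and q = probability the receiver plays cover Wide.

p = 2/17, q = 10/17

Set the receiver's expected payoff from cover Wide equal to that from cover Body:
  the receiver's expected payoff from cover Wide: p·(-9) + (1−p)·(-2) = -7p - 2
  the receiver's expected payoff from cover Body: p·6 + (1−p)·(-4) = 10p - 4
  -7p - 2 = 10p - 4  ⇒  -17p = -2  ⇒  p = 2/17.
For the server to be willing to mix, the server must be indifferent between serve Body and serve Wide, which pins down the receiver's mix.
  the server's expected payoff from serve Body: q·9 + (1−q)·(-6) = 15q - 6
  the server's expected payoff from serve Wide: q·2 + (1−q)·4 = -2q + 4
  15q - 6 = -2q + 4  ⇒  17q = 10  ⇒  q = 10/17.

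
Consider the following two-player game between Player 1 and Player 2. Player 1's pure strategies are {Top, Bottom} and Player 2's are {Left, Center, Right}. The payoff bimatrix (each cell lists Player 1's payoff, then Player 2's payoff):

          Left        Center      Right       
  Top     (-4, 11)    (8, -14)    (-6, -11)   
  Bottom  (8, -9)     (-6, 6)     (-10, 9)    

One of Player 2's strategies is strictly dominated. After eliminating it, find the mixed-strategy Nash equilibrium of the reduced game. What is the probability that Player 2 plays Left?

Player 2's strategy Center is strictly dominated by Right: -11 > -14 and 9 > 6. Eliminate Center.
In a mixed equilibrium Player 1 is indifferent between Top and Bottom; this condition fixes q.
  Player 1's payoff to Top: q·(-4) + (1−q)·(-6) = 2q - 6
  Player 1's payoff to Bottom: q·8 + (1−q)·(-10) = 18q - 10
  2q - 6 = 18q - 10  ⇒  -16q = -4  ⇒  q = 1/4.

q = 1/4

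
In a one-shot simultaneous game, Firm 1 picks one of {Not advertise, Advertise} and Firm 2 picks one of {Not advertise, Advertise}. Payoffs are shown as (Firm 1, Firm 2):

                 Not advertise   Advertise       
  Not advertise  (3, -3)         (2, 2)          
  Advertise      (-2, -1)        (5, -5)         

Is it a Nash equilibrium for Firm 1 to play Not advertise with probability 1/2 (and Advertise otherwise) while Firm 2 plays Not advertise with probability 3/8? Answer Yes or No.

Given Firm 1's mix p = 1/2, Firm 2's payoff from Not advertise is -2 but from Advertise is -3/2. Firm 2 strictly prefers Advertise, so Firm 2 would not mix.
So the proposed profile is not a Nash equilibrium.

No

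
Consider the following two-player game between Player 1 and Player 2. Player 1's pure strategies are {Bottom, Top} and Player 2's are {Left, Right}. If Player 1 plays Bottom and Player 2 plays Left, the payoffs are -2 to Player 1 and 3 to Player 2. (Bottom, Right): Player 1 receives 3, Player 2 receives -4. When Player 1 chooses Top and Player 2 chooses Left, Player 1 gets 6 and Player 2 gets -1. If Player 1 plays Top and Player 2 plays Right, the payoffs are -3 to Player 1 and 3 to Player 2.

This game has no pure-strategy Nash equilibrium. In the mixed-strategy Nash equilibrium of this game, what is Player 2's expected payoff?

5/11

Set Player 2's expected payoff from Left equal to that from Right:
  Player 2's expected payoff from Left: p·3 + (1−p)·(-1) = 4p - 1
  Player 2's expected payoff from Right: p·(-4) + (1−p)·3 = -7p + 3
  4p - 1 = -7p + 3  ⇒  11p = 4  ⇒  p = 4/11.
At equilibrium Player 2 is indifferent across columns, so Player 2's payoff equals the payoff from Left: (4/11)·3 + (7/11)·(-1) = 5/11.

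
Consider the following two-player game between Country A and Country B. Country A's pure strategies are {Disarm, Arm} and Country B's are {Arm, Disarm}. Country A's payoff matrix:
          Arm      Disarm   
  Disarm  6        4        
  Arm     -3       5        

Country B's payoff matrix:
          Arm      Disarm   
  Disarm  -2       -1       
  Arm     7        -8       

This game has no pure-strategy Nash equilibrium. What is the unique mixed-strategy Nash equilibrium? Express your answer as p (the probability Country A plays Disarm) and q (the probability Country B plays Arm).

Country B's indifference between Arm and Disarm determines Country A's mixing probability p:
  Country B's payoff to Arm: p·(-2) + (1−p)·7 = -9p + 7
  Country B's payoff to Disarm: p·(-1) + (1−p)·(-8) = 7p - 8
  -9p + 7 = 7p - 8  ⇒  -16p = -15  ⇒  p = 15/16.
For Country A to be willing to mix, Country A must be indifferent between Disarm and Arm, which pins down Country B's mix.
  Country A's payoff to Disarm: q·6 + (1−q)·4 = 2q + 4
  Country A's payoff to Arm: q·(-3) + (1−q)·5 = -8q + 5
  2q + 4 = -8q + 5  ⇒  10q = 1  ⇒  q = 1/10.

p = 15/16, q = 1/10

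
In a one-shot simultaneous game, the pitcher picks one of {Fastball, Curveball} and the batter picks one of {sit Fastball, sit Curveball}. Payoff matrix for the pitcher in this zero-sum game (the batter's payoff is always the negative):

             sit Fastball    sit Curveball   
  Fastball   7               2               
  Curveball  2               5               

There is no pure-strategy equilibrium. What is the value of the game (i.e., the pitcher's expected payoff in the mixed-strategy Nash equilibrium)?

The pitcher's indifference between Fastball and Curveball determines the batter's mixing probability q:
  the pitcher's expected payoff from Fastball: q·7 + (1−q)·2 = 5q + 2
  the pitcher's expected payoff from Curveball: q·2 + (1−q)·5 = -3q + 5
  5q + 2 = -3q + 5  ⇒  8q = 3  ⇒  q = 3/8.
The value is the pitcher's expected payoff against this mix (using Fastball): (3/8)·7 + (5/8)·2 = 31/8.

v = 31/8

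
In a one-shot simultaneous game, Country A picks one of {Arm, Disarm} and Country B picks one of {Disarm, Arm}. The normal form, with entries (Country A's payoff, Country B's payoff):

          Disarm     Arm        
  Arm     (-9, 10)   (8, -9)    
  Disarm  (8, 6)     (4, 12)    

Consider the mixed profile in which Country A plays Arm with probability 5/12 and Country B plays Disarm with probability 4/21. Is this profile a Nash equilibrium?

No

Given Country A's mix p = 5/12, Country B's payoff from Disarm is 23/3 but from Arm is 13/4. Country B strictly prefers Disarm, so Country B would not mix.
So the proposed profile is not a Nash equilibrium.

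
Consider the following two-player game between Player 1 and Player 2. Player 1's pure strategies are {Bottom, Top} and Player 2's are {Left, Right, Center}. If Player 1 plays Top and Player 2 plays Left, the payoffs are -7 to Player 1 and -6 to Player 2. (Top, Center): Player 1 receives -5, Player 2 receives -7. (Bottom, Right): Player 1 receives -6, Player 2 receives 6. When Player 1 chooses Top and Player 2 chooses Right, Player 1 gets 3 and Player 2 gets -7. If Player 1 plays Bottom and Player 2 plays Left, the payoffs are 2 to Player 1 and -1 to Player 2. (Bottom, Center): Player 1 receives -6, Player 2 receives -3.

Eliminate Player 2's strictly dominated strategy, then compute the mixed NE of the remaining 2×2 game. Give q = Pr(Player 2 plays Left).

q = 1/2

Player 2's strategy Center is strictly dominated by Left: -1 > -3 and -6 > -7. Eliminate Center.
Set Player 1's expected payoff from Bottom equal to that from Top:
  Player 1's expected payoff from Bottom: q·2 + (1−q)·(-6) = 8q - 6
  Player 1's expected payoff from Top: q·(-7) + (1−q)·3 = -10q + 3
  8q - 6 = -10q + 3  ⇒  18q = 9  ⇒  q = 1/2.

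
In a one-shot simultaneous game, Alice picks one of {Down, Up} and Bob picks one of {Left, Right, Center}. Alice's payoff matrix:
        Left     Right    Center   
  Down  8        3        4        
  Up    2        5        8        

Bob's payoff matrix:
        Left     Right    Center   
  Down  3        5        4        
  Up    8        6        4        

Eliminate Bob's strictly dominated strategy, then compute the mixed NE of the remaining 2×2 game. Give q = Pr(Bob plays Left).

q = 1/4

Bob's strategy Center is strictly dominated by Right: 5 > 4 and 6 > 4. Eliminate Center.
For Alice to be willing to mix, Alice must be indifferent between Down and Up, which pins down Bob's mix.
  Alice's payoff to Down: q·8 + (1−q)·3 = 5q + 3
  Alice's payoff to Up: q·2 + (1−q)·5 = -3q + 5
  5q + 3 = -3q + 5  ⇒  8q = 2  ⇒  q = 1/4.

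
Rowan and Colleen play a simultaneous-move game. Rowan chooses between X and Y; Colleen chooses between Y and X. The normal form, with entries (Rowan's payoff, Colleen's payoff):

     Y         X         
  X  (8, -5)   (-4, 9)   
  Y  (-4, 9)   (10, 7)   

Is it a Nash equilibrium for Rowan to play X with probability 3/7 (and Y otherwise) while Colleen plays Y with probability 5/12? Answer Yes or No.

Given Rowan's mix p = 3/7, Colleen's payoff from Y is 3 but from X is 55/7. Colleen strictly prefers X, so Colleen would not mix.
So the proposed profile is not a Nash equilibrium.

No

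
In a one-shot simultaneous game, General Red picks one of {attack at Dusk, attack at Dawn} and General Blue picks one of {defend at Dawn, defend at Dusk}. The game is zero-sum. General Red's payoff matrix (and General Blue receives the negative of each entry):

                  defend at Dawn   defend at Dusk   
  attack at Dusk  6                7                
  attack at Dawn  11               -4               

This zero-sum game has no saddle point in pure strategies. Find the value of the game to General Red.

General Red's indifference between attack at Dusk and attack at Dawn determines General Blue's mixing probability q:
  General Red's expected payoff from attack at Dusk: q·6 + (1−q)·7 = -q + 7
  General Red's expected payoff from attack at Dawn: q·11 + (1−q)·(-4) = 15q - 4
  -q + 7 = 15q - 4  ⇒  -16q = -11  ⇒  q = 11/16.
The value is General Red's expected payoff against this mix (using attack at Dusk): (11/16)·6 + (5/16)·7 = 101/16.

v = 101/16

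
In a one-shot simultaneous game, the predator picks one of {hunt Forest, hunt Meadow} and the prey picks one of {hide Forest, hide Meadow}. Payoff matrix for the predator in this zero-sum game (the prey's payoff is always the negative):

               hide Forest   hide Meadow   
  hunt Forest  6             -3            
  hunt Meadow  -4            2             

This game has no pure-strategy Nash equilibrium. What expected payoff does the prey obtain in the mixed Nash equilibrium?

The predator's mix must leave the prey indifferent between hide Forest and hide Meadow.
  the prey's payoff from hide Forest: p·(-6) + (1−p)·4 = -10p + 4
  the prey's payoff from hide Meadow: p·3 + (1−p)·(-2) = 5p - 2
  -10p + 4 = 5p - 2  ⇒  -15p = -6  ⇒  p = 2/5.
At equilibrium the prey is indifferent across columns, so the prey's payoff equals the payoff from hide Forest: (2/5)·(-6) + (3/5)·4 = 0.

0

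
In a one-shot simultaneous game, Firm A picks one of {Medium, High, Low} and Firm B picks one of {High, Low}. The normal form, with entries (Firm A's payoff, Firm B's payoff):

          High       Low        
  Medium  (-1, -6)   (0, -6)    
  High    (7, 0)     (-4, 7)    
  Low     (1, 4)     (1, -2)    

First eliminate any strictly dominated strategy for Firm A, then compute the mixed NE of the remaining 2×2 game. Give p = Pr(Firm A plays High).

Firm A's strategy Medium is strictly dominated by Low: 1 > -1 and 1 > 0. Eliminate Medium.
Set Firm B's expected payoff from High equal to that from Low:
  Firm B's payoff to High: p·0 + (1−p)·4 = -4p + 4
  Firm B's payoff to Low: p·7 + (1−p)·(-2) = 9p - 2
  -4p + 4 = 9p - 2  ⇒  -13p = -6  ⇒  p = 6/13.

p = 6/13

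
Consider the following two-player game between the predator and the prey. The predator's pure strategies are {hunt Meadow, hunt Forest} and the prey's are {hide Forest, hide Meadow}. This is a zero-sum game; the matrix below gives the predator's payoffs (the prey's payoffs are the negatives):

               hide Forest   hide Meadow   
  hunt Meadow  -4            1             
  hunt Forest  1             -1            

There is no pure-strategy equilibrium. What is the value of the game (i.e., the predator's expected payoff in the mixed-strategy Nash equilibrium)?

For the predator to be willing to mix, the predator must be indifferent between hunt Meadow and hunt Forest, which pins down the prey's mix.
  the predator's payoff from hunt Meadow: q·(-4) + (1−q)·1 = -5q + 1
  the predator's payoff from hunt Forest: q·1 + (1−q)·(-1) = 2q - 1
  -5q + 1 = 2q - 1  ⇒  -7q = -2  ⇒  q = 2/7.
The value is the predator's expected payoff against this mix (using hunt Meadow): (2/7)·(-4) + (5/7)·1 = -3/7.

v = -3/7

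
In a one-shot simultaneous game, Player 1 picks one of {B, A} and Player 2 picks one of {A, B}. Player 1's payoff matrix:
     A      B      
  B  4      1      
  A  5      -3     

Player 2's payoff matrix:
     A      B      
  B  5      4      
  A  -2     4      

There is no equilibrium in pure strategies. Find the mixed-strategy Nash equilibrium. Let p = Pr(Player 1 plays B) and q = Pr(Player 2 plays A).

p = 6/7, q = 4/5

Set Player 2's expected payoff from A equal to that from B:
  Player 2's payoff from A: p·5 + (1−p)·(-2) = 7p - 2
  Player 2's payoff from B: p·4 + (1−p)·4 = 4
  7p - 2 = 4  ⇒  7p = 6  ⇒  p = 6/7.
Player 2's mix must leave Player 1 indifferent between B and A.
  Player 1's payoff from B: q·4 + (1−q)·1 = 3q + 1
  Player 1's payoff from A: q·5 + (1−q)·(-3) = 8q - 3
  3q + 1 = 8q - 3  ⇒  -5q = -4  ⇒  q = 4/5.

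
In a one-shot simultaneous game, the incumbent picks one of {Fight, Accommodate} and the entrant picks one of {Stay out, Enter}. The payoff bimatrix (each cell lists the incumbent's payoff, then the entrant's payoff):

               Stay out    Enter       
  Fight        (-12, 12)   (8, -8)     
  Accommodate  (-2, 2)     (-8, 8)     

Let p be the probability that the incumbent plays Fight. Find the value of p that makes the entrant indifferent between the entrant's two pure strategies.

The entrant's indifference between Stay out and Enter determines the incumbent's mixing probability p:
  the entrant's payoff from Stay out: p·12 + (1−p)·2 = 10p + 2
  the entrant's payoff from Enter: p·(-8) + (1−p)·8 = -16p + 8
  10p + 2 = -16p + 8  ⇒  26p = 6  ⇒  p = 3/13.

p = 3/13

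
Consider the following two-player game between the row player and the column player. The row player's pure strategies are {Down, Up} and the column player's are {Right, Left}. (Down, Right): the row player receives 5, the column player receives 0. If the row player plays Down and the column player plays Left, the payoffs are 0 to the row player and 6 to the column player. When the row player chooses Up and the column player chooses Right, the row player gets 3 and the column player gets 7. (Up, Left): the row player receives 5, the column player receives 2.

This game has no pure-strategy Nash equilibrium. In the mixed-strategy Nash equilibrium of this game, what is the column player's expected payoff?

42/11

Set the column player's expected payoff from Right equal to that from Left:
  the column player's payoff to Right: p·0 + (1−p)·7 = -7p + 7
  the column player's payoff to Left: p·6 + (1−p)·2 = 4p + 2
  -7p + 7 = 4p + 2  ⇒  -11p = -5  ⇒  p = 5/11.
At equilibrium the column player is indifferent across columns, so the column player's payoff equals the payoff from Right: (5/11)·0 + (6/11)·7 = 42/11.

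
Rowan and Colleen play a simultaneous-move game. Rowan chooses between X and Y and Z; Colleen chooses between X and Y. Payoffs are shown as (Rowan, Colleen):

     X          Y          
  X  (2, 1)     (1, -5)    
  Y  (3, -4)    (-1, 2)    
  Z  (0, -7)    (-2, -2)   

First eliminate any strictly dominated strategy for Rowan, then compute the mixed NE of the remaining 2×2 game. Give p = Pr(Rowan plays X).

Rowan's strategy Z is strictly dominated by Y: 3 > 0 and -1 > -2. Eliminate Z.
For Colleen to be willing to mix, Colleen must be indifferent between X and Y, which pins down Rowan's mix.
  Colleen's payoff to X: p·1 + (1−p)·(-4) = 5p - 4
  Colleen's payoff to Y: p·(-5) + (1−p)·2 = -7p + 2
  5p - 4 = -7p + 2  ⇒  12p = 6  ⇒  p = 1/2.

p = 1/2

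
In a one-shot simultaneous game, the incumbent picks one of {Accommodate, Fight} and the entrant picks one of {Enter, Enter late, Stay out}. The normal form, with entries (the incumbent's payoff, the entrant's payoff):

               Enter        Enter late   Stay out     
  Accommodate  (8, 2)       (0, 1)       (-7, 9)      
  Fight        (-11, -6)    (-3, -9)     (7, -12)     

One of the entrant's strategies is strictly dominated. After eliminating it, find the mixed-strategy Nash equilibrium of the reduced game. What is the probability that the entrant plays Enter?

The entrant's strategy Enter late is strictly dominated by Enter: 2 > 1 and -6 > -9. Eliminate Enter late.
Set the incumbent's expected payoff from Accommodate equal to that from Fight:
  the incumbent's payoff from Accommodate: q·8 + (1−q)·(-7) = 15q - 7
  the incumbent's payoff from Fight: q·(-11) + (1−q)·7 = -18q + 7
  15q - 7 = -18q + 7  ⇒  33q = 14  ⇒  q = 14/33.

q = 14/33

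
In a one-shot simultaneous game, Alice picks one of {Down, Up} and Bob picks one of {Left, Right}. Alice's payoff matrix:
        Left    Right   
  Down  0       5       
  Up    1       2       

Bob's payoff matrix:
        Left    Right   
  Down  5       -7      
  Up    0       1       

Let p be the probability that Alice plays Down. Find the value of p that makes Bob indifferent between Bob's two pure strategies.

In a mixed equilibrium Bob is indifferent between Left and Right; this condition fixes p.
  Bob's payoff to Left: p·5 + (1−p)·0 = 5p
  Bob's payoff to Right: p·(-7) + (1−p)·1 = -8p + 1
  5p = -8p + 1  ⇒  13p = 1  ⇒  p = 1/13.

p = 1/13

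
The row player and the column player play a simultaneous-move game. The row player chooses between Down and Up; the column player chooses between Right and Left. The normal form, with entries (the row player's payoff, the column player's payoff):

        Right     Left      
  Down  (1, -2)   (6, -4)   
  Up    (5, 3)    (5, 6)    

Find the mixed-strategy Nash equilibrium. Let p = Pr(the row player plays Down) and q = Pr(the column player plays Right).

The row player's mix must leave the column player indifferent between Right and Left.
  the column player's expected payoff from Right: p·(-2) + (1−p)·3 = -5p + 3
  the column player's expected payoff from Left: p·(-4) + (1−p)·6 = -10p + 6
  -5p + 3 = -10p + 6  ⇒  5p = 3  ⇒  p = 3/5.
In a mixed equilibrium the row player is indifferent between Down and Up; this condition fixes q.
  the row player's payoff to Down: q·1 + (1−q)·6 = -5q + 6
  the row player's payoff to Up: q·5 + (1−q)·5 = 5
  -5q + 6 = 5  ⇒  -5q = -1  ⇒  q = 1/5.

p = 3/5, q = 1/5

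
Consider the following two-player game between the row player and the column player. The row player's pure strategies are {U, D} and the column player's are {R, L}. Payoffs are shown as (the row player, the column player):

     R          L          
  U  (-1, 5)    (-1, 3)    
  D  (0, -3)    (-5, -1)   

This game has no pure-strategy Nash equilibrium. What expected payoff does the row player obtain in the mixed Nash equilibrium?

-1

For the row player to be willing to mix, the row player must be indifferent between U and D, which pins down the column player's mix.
  the row player's payoff from U: q·(-1) + (1−q)·(-1) = -1
  the row player's payoff from D: q·0 + (1−q)·(-5) = 5q - 5
  -1 = 5q - 5  ⇒  -5q = -4  ⇒  q = 4/5.
At equilibrium the row player is indifferent across rows, so the row player's payoff equals the payoff from U: (4/5)·(-1) + (1/5)·(-1) = -1.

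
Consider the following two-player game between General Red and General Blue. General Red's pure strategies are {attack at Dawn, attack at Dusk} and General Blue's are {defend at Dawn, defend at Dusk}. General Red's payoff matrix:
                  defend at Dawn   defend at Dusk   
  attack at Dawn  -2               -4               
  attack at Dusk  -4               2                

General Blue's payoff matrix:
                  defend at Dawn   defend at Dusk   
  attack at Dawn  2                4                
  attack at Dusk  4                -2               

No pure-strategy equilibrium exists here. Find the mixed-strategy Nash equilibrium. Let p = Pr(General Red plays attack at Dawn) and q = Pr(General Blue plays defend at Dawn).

p = 3/4, q = 3/4

In a mixed equilibrium General Blue is indifferent between defend at Dawn and defend at Dusk; this condition fixes p.
  General Blue's payoff to defend at Dawn: p·2 + (1−p)·4 = -2p + 4
  General Blue's payoff to defend at Dusk: p·4 + (1−p)·(-2) = 6p - 2
  -2p + 4 = 6p - 2  ⇒  -8p = -6  ⇒  p = 3/4.
In a mixed equilibrium General Red is indifferent between attack at Dawn and attack at Dusk; this condition fixes q.
  General Red's payoff from attack at Dawn: q·(-2) + (1−q)·(-4) = 2q - 4
  General Red's payoff from attack at Dusk: q·(-4) + (1−q)·2 = -6q + 2
  2q - 4 = -6q + 2  ⇒  8q = 6  ⇒  q = 3/4.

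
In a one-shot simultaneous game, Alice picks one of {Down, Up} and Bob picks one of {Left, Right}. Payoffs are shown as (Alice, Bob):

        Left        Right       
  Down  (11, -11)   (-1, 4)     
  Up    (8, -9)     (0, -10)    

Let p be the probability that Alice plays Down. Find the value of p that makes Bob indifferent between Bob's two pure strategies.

For Bob to be willing to mix, Bob must be indifferent between Left and Right, which pins down Alice's mix.
  Bob's payoff from Left: p·(-11) + (1−p)·(-9) = -2p - 9
  Bob's payoff from Right: p·4 + (1−p)·(-10) = 14p - 10
  -2p - 9 = 14p - 10  ⇒  -16p = -1  ⇒  p = 1/16.

p = 1/16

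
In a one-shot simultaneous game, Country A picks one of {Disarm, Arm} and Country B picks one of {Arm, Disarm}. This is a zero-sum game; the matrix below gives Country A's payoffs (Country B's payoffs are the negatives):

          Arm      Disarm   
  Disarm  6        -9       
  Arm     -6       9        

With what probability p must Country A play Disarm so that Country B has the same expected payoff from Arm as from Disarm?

p = 1/2

Country A's mix must leave Country B indifferent between Arm and Disarm.
  Country B's payoff from Arm: p·(-6) + (1−p)·6 = -12p + 6
  Country B's payoff from Disarm: p·9 + (1−p)·(-9) = 18p - 9
  -12p + 6 = 18p - 9  ⇒  -30p = -15  ⇒  p = 1/2.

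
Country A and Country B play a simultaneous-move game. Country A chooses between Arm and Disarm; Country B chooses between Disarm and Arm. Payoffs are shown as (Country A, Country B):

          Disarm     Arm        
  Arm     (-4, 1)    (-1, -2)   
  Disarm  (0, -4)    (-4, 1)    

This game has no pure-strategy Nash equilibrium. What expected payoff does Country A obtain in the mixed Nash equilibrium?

-16/7

For Country A to be willing to mix, Country A must be indifferent between Arm and Disarm, which pins down Country B's mix.
  Country A's expected payoff from Arm: q·(-4) + (1−q)·(-1) = -3q - 1
  Country A's expected payoff from Disarm: q·0 + (1−q)·(-4) = 4q - 4
  -3q - 1 = 4q - 4  ⇒  -7q = -3  ⇒  q = 3/7.
At equilibrium Country A is indifferent across rows, so Country A's payoff equals the payoff from Arm: (3/7)·(-4) + (4/7)·(-1) = -16/7.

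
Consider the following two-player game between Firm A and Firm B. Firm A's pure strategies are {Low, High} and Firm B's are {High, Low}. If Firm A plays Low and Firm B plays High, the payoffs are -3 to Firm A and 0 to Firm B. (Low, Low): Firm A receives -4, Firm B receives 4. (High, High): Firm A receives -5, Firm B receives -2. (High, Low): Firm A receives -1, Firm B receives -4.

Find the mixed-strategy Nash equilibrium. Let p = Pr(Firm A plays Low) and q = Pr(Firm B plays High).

p = 1/3, q = 3/5

Firm A's mix must leave Firm B indifferent between High and Low.
  Firm B's payoff to High: p·0 + (1−p)·(-2) = 2p - 2
  Firm B's payoff to Low: p·4 + (1−p)·(-4) = 8p - 4
  2p - 2 = 8p - 4  ⇒  -6p = -2  ⇒  p = 1/3.
Firm B's mix must leave Firm A indifferent between Low and High.
  Firm A's expected payoff from Low: q·(-3) + (1−q)·(-4) = q - 4
  Firm A's expected payoff from High: q·(-5) + (1−q)·(-1) = -4q - 1
  q - 4 = -4q - 1  ⇒  5q = 3  ⇒  q = 3/5.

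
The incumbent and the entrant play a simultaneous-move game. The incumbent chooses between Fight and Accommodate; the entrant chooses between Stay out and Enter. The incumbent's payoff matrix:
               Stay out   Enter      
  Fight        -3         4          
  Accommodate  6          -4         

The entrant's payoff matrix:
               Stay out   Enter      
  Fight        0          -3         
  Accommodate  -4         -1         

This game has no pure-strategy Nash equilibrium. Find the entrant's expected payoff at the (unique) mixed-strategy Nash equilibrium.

-2

The incumbent's mix must leave the entrant indifferent between Stay out and Enter.
  the entrant's payoff to Stay out: p·0 + (1−p)·(-4) = 4p - 4
  the entrant's payoff to Enter: p·(-3) + (1−p)·(-1) = -2p - 1
  4p - 4 = -2p - 1  ⇒  6p = 3  ⇒  p = 1/2.
At equilibrium the entrant is indifferent across columns, so the entrant's payoff equals the payoff from Stay out: (1/2)·0 + (1/2)·(-4) = -2.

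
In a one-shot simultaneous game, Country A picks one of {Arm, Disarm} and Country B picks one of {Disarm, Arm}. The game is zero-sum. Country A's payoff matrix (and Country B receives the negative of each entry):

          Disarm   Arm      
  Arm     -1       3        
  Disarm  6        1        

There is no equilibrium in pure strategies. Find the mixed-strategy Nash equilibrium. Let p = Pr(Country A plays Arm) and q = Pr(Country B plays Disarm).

p = 5/9, q = 2/9

Country A's mix must leave Country B indifferent between Disarm and Arm.
  Country B's payoff to Disarm: p·1 + (1−p)·(-6) = 7p - 6
  Country B's payoff to Arm: p·(-3) + (1−p)·(-1) = -2p - 1
  7p - 6 = -2p - 1  ⇒  9p = 5  ⇒  p = 5/9.
Country A's indifference between Arm and Disarm determines Country B's mixing probability q:
  Country A's expected payoff from Arm: q·(-1) + (1−q)·3 = -4q + 3
  Country A's expected payoff from Disarm: q·6 + (1−q)·1 = 5q + 1
  -4q + 3 = 5q + 1  ⇒  -9q = -2  ⇒  q = 2/9.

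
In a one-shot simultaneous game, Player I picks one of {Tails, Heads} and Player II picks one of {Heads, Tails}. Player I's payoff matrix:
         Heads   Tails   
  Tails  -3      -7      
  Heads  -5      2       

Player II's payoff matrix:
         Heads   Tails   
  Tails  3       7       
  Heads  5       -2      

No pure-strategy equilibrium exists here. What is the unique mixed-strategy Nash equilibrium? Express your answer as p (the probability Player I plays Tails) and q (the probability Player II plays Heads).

Set Player II's expected payoff from Heads equal to that from Tails:
  Player II's payoff to Heads: p·3 + (1−p)·5 = -2p + 5
  Player II's payoff to Tails: p·7 + (1−p)·(-2) = 9p - 2
  -2p + 5 = 9p - 2  ⇒  -11p = -7  ⇒  p = 7/11.
Set Player I's expected payoff from Tails equal to that from Heads:
  Player I's payoff from Tails: q·(-3) + (1−q)·(-7) = 4q - 7
  Player I's payoff from Heads: q·(-5) + (1−q)·2 = -7q + 2
  4q - 7 = -7q + 2  ⇒  11q = 9  ⇒  q = 9/11.

p = 7/11, q = 9/11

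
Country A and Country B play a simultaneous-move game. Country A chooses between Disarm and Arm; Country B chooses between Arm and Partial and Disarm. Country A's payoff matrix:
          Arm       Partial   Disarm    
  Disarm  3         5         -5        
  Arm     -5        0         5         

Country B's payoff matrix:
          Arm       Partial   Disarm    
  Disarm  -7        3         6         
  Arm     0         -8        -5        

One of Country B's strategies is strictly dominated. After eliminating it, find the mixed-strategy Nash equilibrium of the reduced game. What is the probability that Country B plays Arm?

q = 5/9

Country B's strategy Partial is strictly dominated by Disarm: 6 > 3 and -5 > -8. Eliminate Partial.
Country A's indifference between Disarm and Arm determines Country B's mixing probability q:
  Country A's payoff to Disarm: q·3 + (1−q)·(-5) = 8q - 5
  Country A's payoff to Arm: q·(-5) + (1−q)·5 = -10q + 5
  8q - 5 = -10q + 5  ⇒  18q = 10  ⇒  q = 5/9.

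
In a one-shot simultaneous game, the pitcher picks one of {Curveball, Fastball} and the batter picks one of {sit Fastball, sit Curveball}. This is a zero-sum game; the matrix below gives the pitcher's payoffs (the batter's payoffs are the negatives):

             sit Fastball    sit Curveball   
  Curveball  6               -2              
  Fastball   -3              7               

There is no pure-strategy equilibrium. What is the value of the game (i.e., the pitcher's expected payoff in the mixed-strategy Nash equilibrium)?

The batter's mix must leave the pitcher indifferent between Curveball and Fastball.
  the pitcher's payoff to Curveball: q·6 + (1−q)·(-2) = 8q - 2
  the pitcher's payoff to Fastball: q·(-3) + (1−q)·7 = -10q + 7
  8q - 2 = -10q + 7  ⇒  18q = 9  ⇒  q = 1/2.
The value is the pitcher's expected payoff against this mix (using Curveball): (1/2)·6 + (1/2)·(-2) = 2.

v = 2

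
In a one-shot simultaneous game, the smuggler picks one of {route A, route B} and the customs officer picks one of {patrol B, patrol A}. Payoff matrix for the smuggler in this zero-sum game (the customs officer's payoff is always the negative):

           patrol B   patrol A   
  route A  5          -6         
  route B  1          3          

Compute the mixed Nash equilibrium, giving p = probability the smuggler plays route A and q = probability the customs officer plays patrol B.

In a mixed equilibrium the customs officer is indifferent between patrol B and patrol A; this condition fixes p.
  the customs officer's payoff from patrol B: p·(-5) + (1−p)·(-1) = -4p - 1
  the customs officer's payoff from patrol A: p·6 + (1−p)·(-3) = 9p - 3
  -4p - 1 = 9p - 3  ⇒  -13p = -2  ⇒  p = 2/13.
For the smuggler to be willing to mix, the smuggler must be indifferent between route A and route B, which pins down the customs officer's mix.
  the smuggler's payoff from route A: q·5 + (1−q)·(-6) = 11q - 6
  the smuggler's payoff from route B: q·1 + (1−q)·3 = -2q + 3
  11q - 6 = -2q + 3  ⇒  13q = 9  ⇒  q = 9/13.

p = 2/13, q = 9/13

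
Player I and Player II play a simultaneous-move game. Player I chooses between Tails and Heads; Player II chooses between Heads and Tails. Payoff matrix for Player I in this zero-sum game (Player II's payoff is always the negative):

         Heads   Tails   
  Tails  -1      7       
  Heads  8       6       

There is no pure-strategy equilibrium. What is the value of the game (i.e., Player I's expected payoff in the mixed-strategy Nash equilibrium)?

In a mixed equilibrium Player I is indifferent between Tails and Heads; this condition fixes q.
  Player I's payoff from Tails: q·(-1) + (1−q)·7 = -8q + 7
  Player I's payoff from Heads: q·8 + (1−q)·6 = 2q + 6
  -8q + 7 = 2q + 6  ⇒  -10q = -1  ⇒  q = 1/10.
The value is Player I's expected payoff against this mix (using Tails): (1/10)·(-1) + (9/10)·7 = 31/5.

v = 31/5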